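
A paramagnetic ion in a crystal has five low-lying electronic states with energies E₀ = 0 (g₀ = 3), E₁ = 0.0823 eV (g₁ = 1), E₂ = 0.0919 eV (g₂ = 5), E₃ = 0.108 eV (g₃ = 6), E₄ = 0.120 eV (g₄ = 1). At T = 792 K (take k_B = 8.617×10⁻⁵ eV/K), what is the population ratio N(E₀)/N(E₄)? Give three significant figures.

k_BT = 8.617×10⁻⁵ × 792 K = 0.068247 eV.
n₀/n₄ = (g₀/g₄) exp[−(E₀−E₄)/kT] = (3/1) × exp(−(-0.120 eV)/(0.068247 eV)) = (3/1) × exp(1.7583) = 17.4.

17.4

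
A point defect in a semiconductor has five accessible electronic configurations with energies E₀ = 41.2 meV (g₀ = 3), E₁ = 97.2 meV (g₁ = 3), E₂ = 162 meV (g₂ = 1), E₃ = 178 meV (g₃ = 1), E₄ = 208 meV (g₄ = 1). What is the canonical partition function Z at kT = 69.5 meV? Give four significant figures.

Eᵢ/kT = 0.592806, 1.39856, 2.33094, 2.56115, 2.99281.
Z = Σ gᵢe^(−Eᵢ/kT) = 3·e^(−0.592806) + 3·e^(−1.39856) + 1·e^(−2.33094) + 1·e^(−2.56115) + 1·e^(−2.99281) = 1.65832 + 0.740857 + 0.0972043 + 0.0772159 + 0.0501463 = 2.62374.

Z = 2.624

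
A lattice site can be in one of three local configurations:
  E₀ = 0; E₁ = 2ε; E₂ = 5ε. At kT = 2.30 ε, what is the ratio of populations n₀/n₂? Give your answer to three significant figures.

8.79

n₀/n₂ = exp[−(E₀−E₂)/kT] = exp(−(-5ε)/(2.30ε)) = exp(2.1739) = 8.79.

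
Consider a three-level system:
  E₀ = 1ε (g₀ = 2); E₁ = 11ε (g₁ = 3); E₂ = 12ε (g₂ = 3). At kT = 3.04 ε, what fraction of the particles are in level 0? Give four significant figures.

0.9123

Eᵢ/kT = 0.328947, 3.61842, 3.94737.
Z = Σ gᵢe^(−Eᵢ/kT) = 2·e^(−0.328947) + 3·e^(−3.61842) + 3·e^(−3.94737) = 1.43936 + 0.0804751 + 0.0579162 = 1.57775.
P₀ = g₀ e^(−E₀/kT) / Z = 1.43936/1.57775 = 0.9123.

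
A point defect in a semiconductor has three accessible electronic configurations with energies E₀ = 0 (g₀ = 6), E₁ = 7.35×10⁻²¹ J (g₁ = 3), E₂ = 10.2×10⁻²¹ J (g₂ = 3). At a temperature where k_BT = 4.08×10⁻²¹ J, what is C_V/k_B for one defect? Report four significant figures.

Eᵢ/kT = 0, 1.80147, 2.50000.
Z = Σ gᵢe^(−Eᵢ/kT) = 6·e^(−0) + 3·e^(−1.80147) + 3·e^(−2.50000) = 6.00000 + 0.495168 + 0.246255 = 6.74142.
⟨E⟩ = 0.912461, ⟨E²⟩ = 7.76848.
C_V/k_B = (⟨E²⟩ − ⟨E⟩²)/(kT)² = (7.76848 − 0.832585)/16.6464 = 0.4167.

0.4167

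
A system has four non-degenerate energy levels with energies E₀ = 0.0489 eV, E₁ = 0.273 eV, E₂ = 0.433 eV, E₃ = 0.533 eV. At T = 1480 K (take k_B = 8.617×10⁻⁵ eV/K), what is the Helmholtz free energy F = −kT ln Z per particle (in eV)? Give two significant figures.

k_BT = 8.617×10⁻⁵ × 1480 K = 0.1275 eV.
Eᵢ/kT = 0.3835, 2.141, 3.396, 4.180.
Z = Σ e^(−Eᵢ/kT) = e^(−0.3835) + e^(−2.141) + e^(−3.396) + e^(−4.180) = 0.6815 + 0.1175 + 0.03351 + 0.01530 = 0.8478.
F = −kT ln Z = −0.1275 × ln(0.8478) = −0.1275 × -0.1651 = 0.021 eV.

0.021 eV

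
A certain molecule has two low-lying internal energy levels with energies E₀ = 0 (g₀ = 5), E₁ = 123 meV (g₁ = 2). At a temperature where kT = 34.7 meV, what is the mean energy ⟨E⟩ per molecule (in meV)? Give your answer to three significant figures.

1.40 meV

Eᵢ/kT = 0, 3.5447.
Z = Σ gᵢe^(−Eᵢ/kT) = 5·e^(−0) + 2·e^(−3.5447) = 5.0000 + 0.057755 = 5.0578.
⟨E⟩ = Σ Eᵢ gᵢe^(−Eᵢ/kT) / Z = (0·5.0000 + 123·0.057755) / 5.0578 = 1.40 meV.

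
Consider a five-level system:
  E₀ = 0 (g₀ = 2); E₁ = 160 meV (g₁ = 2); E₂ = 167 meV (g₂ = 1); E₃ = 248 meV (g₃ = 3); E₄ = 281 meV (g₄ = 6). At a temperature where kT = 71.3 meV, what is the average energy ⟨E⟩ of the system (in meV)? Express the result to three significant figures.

42.0 meV

Eᵢ/kT = 0, 2.2440, 2.3422, 3.4783, 3.9411.
Z = Σ gᵢe^(−Eᵢ/kT) = 2·e^(−0) + 2·e^(−2.2440) + 1·e^(−2.3422) + 3·e^(−3.4783) + 6·e^(−3.9411) = 2.0000 + 0.21207 + 0.096116 + 0.092579 + 0.11656 = 2.5173.
⟨E⟩ = Σ Eᵢ gᵢe^(−Eᵢ/kT) / Z = (0·2.0000 + 160·0.21207 + 167·0.096116 + 248·0.092579 + 281·0.11656) / 2.5173 = 42.0 meV.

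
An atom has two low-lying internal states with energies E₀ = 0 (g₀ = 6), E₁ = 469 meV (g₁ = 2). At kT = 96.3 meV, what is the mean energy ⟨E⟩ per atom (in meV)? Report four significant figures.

1.196 meV

Eᵢ/kT = 0, 4.87020.
Z = Σ gᵢe^(−Eᵢ/kT) = 6·e^(−0) + 2·e^(−4.87020) = 6.00000 + 0.0153437 = 6.01534.
⟨E⟩ = Σ Eᵢ gᵢe^(−Eᵢ/kT) / Z = (0·6.00000 + 469·0.0153437) / 6.01534 = 1.196 meV.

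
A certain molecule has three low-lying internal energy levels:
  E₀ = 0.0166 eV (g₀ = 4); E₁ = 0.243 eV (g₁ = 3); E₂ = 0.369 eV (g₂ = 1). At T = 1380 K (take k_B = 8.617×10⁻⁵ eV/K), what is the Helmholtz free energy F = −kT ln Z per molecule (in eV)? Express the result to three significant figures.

k_BT = 8.617×10⁻⁵ × 1380 K = 0.11891 eV.
Eᵢ/kT = 0.13960, 2.0436, 3.1032.
Z = Σ gᵢe^(−Eᵢ/kT) = 4·e^(−0.13960) + 3·e^(−2.0436) + 1·e^(−3.1032) = 3.4788 + 0.38868 + 0.044905 = 3.9124.
F = −kT ln Z = −0.11891 × ln(3.9124) = −0.11891 × 1.3642 = -0.162 eV.

-0.162 eV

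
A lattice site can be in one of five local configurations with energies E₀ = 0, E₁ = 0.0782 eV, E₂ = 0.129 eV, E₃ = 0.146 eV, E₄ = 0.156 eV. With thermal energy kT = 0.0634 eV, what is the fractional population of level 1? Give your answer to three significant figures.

0.181

Eᵢ/kT = 0, 1.2334, 2.0347, 2.3028, 2.4606.
Z = Σ e^(−Eᵢ/kT) = e^(−0) + e^(−1.2334) + e^(−2.0347) + e^(−2.3028) + e^(−2.4606) = 1.0000 + 0.29130 + 0.13072 + 0.099979 + 0.085384 = 1.6074.
P₁ = e^(−E₁/kT) / Z = 0.29130/1.6074 = 0.181.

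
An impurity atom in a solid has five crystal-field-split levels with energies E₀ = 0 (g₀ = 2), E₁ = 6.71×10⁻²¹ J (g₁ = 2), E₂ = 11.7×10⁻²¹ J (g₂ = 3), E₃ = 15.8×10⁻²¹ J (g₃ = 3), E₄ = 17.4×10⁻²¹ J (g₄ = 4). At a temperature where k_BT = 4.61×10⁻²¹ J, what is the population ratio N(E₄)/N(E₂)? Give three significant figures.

0.387

n₄/n₂ = (g₄/g₂) exp[−(E₄−E₂)/kT] = (4/3) × exp(−(5.7 ×10⁻²¹ J)/(4.61 ×10⁻²¹ J)) = (4/3) × exp(-1.2364) = 0.387.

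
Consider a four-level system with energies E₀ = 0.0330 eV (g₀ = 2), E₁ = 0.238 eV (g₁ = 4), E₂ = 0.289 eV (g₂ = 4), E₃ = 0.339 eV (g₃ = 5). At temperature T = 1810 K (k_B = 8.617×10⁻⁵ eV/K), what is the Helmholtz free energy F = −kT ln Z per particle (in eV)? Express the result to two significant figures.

-0.20 eV

k_BT = 8.617×10⁻⁵ × 1810 K = 0.1560 eV.
Eᵢ/kT = 0.2115, 1.526, 1.853, 2.173.
Z = Σ gᵢe^(−Eᵢ/kT) = 2·e^(−0.2115) + 4·e^(−1.526) + 4·e^(−1.853) + 5·e^(−2.173) = 1.619 + 0.8696 + 0.6271 + 0.5692 = 3.685.
F = −kT ln Z = −0.1560 × ln(3.685) = −0.1560 × 1.304 = -0.20 eV.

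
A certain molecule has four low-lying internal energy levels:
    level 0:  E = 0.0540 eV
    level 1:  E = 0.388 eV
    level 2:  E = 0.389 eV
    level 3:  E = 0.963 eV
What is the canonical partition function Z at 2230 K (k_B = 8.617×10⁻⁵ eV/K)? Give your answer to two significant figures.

Z = 1.0

k_BT = 8.617×10⁻⁵ × 2230 K = 0.1922 eV.
Eᵢ/kT = 0.2810, 2.019, 2.024, 5.010.
Z = Σ e^(−Eᵢ/kT) = e^(−0.2810) + e^(−2.019) + e^(−2.024) + e^(−5.010) = 0.7550 + 0.1328 + 0.1321 + 0.006671 = 1.027.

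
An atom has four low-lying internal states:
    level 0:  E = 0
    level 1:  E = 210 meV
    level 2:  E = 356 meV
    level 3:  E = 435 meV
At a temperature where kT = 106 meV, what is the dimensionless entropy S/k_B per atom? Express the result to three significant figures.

Eᵢ/kT = 0, 1.9811, 3.3585, 4.1038.
Z = Σ e^(−Eᵢ/kT) = e^(−0) + e^(−1.9811) + e^(−3.3585) + e^(−4.1038) = 1.0000 + 0.13792 + 0.034787 + 0.016510 = 1.1892.
⟨E⟩ = Σ EᵢPᵢ = 40.808 meV.
S/k_B = ln Z + ⟨E⟩/kT = ln(1.1892) + 40.808/106 = 0.17328 + 0.38498 = 0.558.

0.558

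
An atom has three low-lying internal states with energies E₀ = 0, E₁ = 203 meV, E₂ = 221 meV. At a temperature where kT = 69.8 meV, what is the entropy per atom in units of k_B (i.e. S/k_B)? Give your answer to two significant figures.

Eᵢ/kT = 0, 2.908, 3.166.
Z = Σ e^(−Eᵢ/kT) = e^(−0) + e^(−2.908) + e^(−3.166) = 1.000 + 0.05458 + 0.04217 = 1.097.
⟨E⟩ = Σ EᵢPᵢ = 18.60 meV.
S/k_B = ln Z + ⟨E⟩/kT = ln(1.097) + 18.60/69.8 = 0.09258 + 0.2665 = 0.36.

0.36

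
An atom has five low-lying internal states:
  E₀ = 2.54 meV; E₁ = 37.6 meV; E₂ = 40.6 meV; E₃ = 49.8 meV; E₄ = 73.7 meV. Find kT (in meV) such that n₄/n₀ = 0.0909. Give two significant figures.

n₄/n₀ = exp[−(E₄−E₀)/kT] = 0.0909.
⇒ (E₄−E₀)/kT = ln(1/0.0909) = ln(11.00) = 2.398.
kT = 71.16 meV / 2.398 = 30 meV.

30 meV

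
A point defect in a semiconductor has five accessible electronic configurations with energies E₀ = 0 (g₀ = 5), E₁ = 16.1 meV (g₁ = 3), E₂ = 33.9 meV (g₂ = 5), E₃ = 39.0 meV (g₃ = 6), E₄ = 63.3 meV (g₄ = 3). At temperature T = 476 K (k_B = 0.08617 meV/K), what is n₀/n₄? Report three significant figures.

7.80

k_BT = 0.08617 × 476 K = 41.017 meV.
n₀/n₄ = (g₀/g₄) exp[−(E₀−E₄)/kT] = (5/3) × exp(−(-63.3 meV)/(41.017 meV)) = (5/3) × exp(1.5433) = 7.80.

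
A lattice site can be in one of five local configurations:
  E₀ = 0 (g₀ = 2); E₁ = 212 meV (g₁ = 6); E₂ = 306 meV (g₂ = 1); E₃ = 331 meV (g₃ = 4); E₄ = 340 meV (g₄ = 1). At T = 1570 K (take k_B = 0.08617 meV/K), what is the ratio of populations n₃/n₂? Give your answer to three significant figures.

k_BT = 0.08617 × 1570 K = 135.29 meV.
n₃/n₂ = (g₃/g₂) exp[−(E₃−E₂)/kT] = (4/1) × exp(−(25 meV)/(135.29 meV)) = (4/1) × exp(-0.18479) = 3.33.

3.33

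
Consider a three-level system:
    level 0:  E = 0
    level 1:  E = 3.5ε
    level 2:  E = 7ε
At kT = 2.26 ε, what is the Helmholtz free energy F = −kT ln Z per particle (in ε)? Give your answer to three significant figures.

Eᵢ/kT = 0, 1.5487, 3.0973.
Z = Σ e^(−Eᵢ/kT) = e^(−0) + e^(−1.5487) + e^(−3.0973) = 1.0000 + 0.21252 + 0.045171 = 1.2577.
F = −kT ln Z = −2.26 × ln(1.2577) = −2.26 × 0.22928 = -0.518 ε.

-0.518 ε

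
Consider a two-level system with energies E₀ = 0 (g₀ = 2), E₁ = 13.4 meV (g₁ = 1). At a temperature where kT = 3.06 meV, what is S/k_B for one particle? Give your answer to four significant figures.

0.7267

Eᵢ/kT = 0, 4.37908.
Z = Σ gᵢe^(−Eᵢ/kT) = 2·e^(−0) + 1·e^(−4.37908) = 2.00000 + 0.0125369 = 2.01254.
⟨E⟩ = Σ EᵢPᵢ = 0.0834738 meV.
S/k_B = ln Z + ⟨E⟩/kT = ln(2.01254) + 0.0834738/3.06 = 0.699398 + 0.0272790 = 0.7267.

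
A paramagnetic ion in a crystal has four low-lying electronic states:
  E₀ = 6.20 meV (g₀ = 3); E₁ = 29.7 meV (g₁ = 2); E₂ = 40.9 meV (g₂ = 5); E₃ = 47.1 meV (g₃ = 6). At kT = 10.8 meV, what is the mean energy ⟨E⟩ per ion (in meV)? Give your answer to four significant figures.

Eᵢ/kT = 0.574074, 2.75000, 3.78704, 4.36111.
Z = Σ gᵢe^(−Eᵢ/kT) = 3·e^(−0.574074) + 2·e^(−2.75000) + 5·e^(−3.78704) + 6·e^(−4.36111) = 1.68968 + 0.127856 + 0.113313 + 0.0765853 = 2.00743.
⟨E⟩ = Σ Eᵢ gᵢe^(−Eᵢ/kT) / Z = (6.20·1.68968 + 29.7·0.127856 + 40.9·0.113313 + 47.1·0.0765853) / 2.00743 = 11.22 meV.

11.22 meV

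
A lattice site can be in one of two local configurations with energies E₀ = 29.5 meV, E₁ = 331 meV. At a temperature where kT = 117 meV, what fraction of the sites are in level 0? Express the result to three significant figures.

Eᵢ/kT = 0.25214, 2.8291.
Z = Σ e^(−Eᵢ/kT) = e^(−0.25214) + e^(−2.8291) = 0.77714 + 0.059066 = 0.83621.
P₀ = e^(−E₀/kT) / Z = 0.77714/0.83621 = 0.929.

0.929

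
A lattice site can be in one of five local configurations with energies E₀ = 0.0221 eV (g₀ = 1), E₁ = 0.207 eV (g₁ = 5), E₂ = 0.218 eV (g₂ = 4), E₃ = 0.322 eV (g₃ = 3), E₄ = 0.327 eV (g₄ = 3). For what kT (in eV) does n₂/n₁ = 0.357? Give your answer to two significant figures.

0.014 eV

n₂/n₁ = (g₂/g₁) exp[−(E₂−E₁)/kT] = 0.357.
⇒ (E₂−E₁)/kT = ln((4/5)/0.357) = ln(2.241) = 0.8069.
kT = 0.011 eV / 0.8069 = 0.014 eV.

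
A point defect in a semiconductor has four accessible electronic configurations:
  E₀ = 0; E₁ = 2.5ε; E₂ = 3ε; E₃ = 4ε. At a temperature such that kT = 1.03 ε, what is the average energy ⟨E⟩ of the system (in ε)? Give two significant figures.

Eᵢ/kT = 0, 2.427, 2.913, 3.883.
Z = Σ e^(−Eᵢ/kT) = e^(−0) + e^(−2.427) + e^(−2.913) + e^(−3.883) = 1.000 + 0.08830 + 0.05431 + 0.02059 = 1.163.
⟨E⟩ = Σ Eᵢ e^(−Eᵢ/kT) / Z = (0·1.000 + 2.5·0.08830 + 3·0.05431 + 4·0.02059) / 1.163 = 0.40 ε.

0.40 ε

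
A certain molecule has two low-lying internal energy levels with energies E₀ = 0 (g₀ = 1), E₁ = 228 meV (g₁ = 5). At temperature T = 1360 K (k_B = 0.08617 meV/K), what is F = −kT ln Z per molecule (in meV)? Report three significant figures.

k_BT = 0.08617 × 1360 K = 117.19 meV.
Eᵢ/kT = 0, 1.9456.
Z = Σ gᵢe^(−Eᵢ/kT) = 1·e^(−0) + 5·e^(−1.9456) = 1.0000 + 0.71451 = 1.7145.
F = −kT ln Z = −117.19 × ln(1.7145) = −117.19 × 0.53912 = -63.2 meV.

-63.2 meV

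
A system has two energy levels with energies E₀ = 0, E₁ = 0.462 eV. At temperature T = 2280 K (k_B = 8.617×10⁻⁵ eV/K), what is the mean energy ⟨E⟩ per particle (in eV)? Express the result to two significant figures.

0.040 eV

k_BT = 8.617×10⁻⁵ × 2280 K = 0.1965 eV.
Eᵢ/kT = 0, 2.351.
Z = Σ e^(−Eᵢ/kT) = e^(−0) + e^(−2.351) = 1.000 + 0.09527 = 1.095.
⟨E⟩ = Σ Eᵢ e^(−Eᵢ/kT) / Z = (0·1.000 + 0.462·0.09527) / 1.095 = 0.040 eV.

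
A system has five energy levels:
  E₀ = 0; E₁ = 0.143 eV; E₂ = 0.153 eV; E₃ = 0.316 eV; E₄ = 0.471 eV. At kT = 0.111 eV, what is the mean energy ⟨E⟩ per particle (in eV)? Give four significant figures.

Eᵢ/kT = 0, 1.28829, 1.37838, 2.84685, 4.24324.
Z = Σ e^(−Eᵢ/kT) = e^(−0) + e^(−1.28829) + e^(−1.37838) + e^(−2.84685) + e^(−4.24324) = 1.00000 + 0.275742 + 0.251986 + 0.0580268 + 0.0143610 = 1.60012.
⟨E⟩ = Σ Eᵢ e^(−Eᵢ/kT) / Z = (0·1.00000 + 0.143·0.275742 + 0.153·0.251986 + 0.316·0.0580268 + 0.471·0.0143610) / 1.60012 = 0.06442 eV.

0.06442 eV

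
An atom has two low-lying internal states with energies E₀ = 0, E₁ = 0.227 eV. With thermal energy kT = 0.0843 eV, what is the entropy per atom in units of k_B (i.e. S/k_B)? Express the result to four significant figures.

0.2362

Eᵢ/kT = 0, 2.69276.
Z = Σ e^(−Eᵢ/kT) = e^(−0) + e^(−2.69276) = 1.00000 + 0.0676938 = 1.06769.
⟨E⟩ = Σ EᵢPᵢ = 0.0143923 eV.
S/k_B = ln Z + ⟨E⟩/kT = ln(1.06769) + 0.0143923/0.0843 = 0.0654974 + 0.170727 = 0.2362.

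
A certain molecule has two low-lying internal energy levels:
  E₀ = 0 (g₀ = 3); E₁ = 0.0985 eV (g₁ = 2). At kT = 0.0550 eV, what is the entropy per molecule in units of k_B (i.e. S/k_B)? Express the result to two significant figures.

1.4

Eᵢ/kT = 0, 1.791.
Z = Σ gᵢe^(−Eᵢ/kT) = 3·e^(−0) + 2·e^(−1.791) = 3.000 + 0.3336 = 3.334.
⟨E⟩ = Σ EᵢPᵢ = 0.009856 eV.
S/k_B = ln Z + ⟨E⟩/kT = ln(3.334) + 0.009856/0.0550 = 1.204 + 0.1792 = 1.4.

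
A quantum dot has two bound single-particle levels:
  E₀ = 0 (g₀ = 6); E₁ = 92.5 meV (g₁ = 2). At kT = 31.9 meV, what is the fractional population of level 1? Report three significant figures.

Eᵢ/kT = 0, 2.8997.
Z = Σ gᵢe^(−Eᵢ/kT) = 6·e^(−0) + 2·e^(−2.8997) = 6.0000 + 0.11008 = 6.1101.
P₁ = g₁ e^(−E₁/kT) / Z = 0.11008/6.1101 = 0.0180.

0.0180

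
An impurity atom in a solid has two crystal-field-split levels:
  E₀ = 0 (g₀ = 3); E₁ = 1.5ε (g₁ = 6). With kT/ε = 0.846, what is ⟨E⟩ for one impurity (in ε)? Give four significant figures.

Eᵢ/kT = 0, 1.77305.
Z = Σ gᵢe^(−Eᵢ/kT) = 3·e^(−0) + 6·e^(−1.77305) = 3.00000 + 1.01889 = 4.01889.
⟨E⟩ = Σ Eᵢ gᵢe^(−Eᵢ/kT) / Z = (0·3.00000 + 1.5·1.01889) / 4.01889 = 0.3803 ε.

0.3803 ε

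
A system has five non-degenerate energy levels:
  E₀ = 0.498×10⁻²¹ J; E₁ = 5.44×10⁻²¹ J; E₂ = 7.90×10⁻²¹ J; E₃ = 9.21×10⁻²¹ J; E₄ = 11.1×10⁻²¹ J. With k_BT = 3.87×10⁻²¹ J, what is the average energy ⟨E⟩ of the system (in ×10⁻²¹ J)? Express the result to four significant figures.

Eᵢ/kT = 0.128682, 1.40568, 2.04134, 2.37984, 2.86822.
Z = Σ e^(−Eᵢ/kT) = e^(−0.128682) + e^(−1.40568) + e^(−2.04134) + e^(−2.37984) + e^(−2.86822) = 0.879254 + 0.245200 + 0.129855 + 0.0925654 + 0.0567999 = 1.40367.
⟨E⟩ = Σ Eᵢ e^(−Eᵢ/kT) / Z = (0.498·0.879254 + 5.44·0.245200 + 7.90·0.129855 + 9.21·0.0925654 + 11.1·0.0567999) / 1.40367 = 3.050 ×10⁻²¹ J.

3.050 ×10⁻²¹ J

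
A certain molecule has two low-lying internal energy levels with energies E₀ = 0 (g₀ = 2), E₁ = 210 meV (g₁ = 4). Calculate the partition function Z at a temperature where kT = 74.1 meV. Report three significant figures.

Z = 2.24

Eᵢ/kT = 0, 2.8340.
Z = Σ gᵢe^(−Eᵢ/kT) = 2·e^(−0) + 4·e^(−2.8340) = 2.0000 + 0.23511 = 2.2351.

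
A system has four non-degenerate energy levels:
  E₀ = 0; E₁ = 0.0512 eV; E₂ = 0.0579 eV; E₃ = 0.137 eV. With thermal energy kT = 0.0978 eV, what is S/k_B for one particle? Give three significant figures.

1.28

Eᵢ/kT = 0, 0.52352, 0.59202, 1.4008.
Z = Σ e^(−Eᵢ/kT) = e^(−0) + e^(−0.52352) + e^(−0.59202) + e^(−1.4008) = 1.0000 + 0.59243 + 0.55321 + 0.24640 = 2.3920.
⟨E⟩ = Σ EᵢPᵢ = 0.040184 eV.
S/k_B = ln Z + ⟨E⟩/kT = ln(2.3920) + 0.040184/0.0978 = 0.87213 + 0.41088 = 1.28.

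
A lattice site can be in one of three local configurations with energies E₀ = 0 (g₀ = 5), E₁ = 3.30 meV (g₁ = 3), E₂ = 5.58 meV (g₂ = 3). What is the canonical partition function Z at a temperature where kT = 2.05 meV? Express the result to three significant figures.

Eᵢ/kT = 0, 1.6098, 2.7220.
Z = Σ gᵢe^(−Eᵢ/kT) = 5·e^(−0) + 3·e^(−1.6098) + 3·e^(−2.7220) = 5.0000 + 0.59978 + 0.19723 = 5.7970.

Z = 5.80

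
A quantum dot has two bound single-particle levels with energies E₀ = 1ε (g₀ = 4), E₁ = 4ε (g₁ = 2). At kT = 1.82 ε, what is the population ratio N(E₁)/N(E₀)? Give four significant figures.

n₁/n₀ = (g₁/g₀) exp[−(E₁−E₀)/kT] = (2/4) × exp(−(3ε)/(1.82ε)) = (2/4) × exp(-1.64835) = 0.09618.

0.09618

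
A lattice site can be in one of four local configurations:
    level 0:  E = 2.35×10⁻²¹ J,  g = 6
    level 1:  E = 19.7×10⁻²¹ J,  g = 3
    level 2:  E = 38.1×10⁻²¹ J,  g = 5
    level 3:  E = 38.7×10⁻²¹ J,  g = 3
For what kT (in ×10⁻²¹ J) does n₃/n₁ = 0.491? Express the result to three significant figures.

26.7 ×10⁻²¹ J

n₃/n₁ = (g₃/g₁) exp[−(E₃−E₁)/kT] = 0.491.
⇒ (E₃−E₁)/kT = ln((3/3)/0.491) = ln(2.0367) = 0.71133.
kT = 19.0 ×10⁻²¹ J / 0.71133 = 26.7 ×10⁻²¹ J.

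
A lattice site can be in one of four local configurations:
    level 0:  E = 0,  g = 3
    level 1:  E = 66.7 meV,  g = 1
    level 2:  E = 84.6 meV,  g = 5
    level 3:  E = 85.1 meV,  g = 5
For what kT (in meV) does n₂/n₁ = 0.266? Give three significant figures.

6.10 meV

n₂/n₁ = (g₂/g₁) exp[−(E₂−E₁)/kT] = 0.266.
⇒ (E₂−E₁)/kT = ln((5/1)/0.266) = ln(18.797) = 2.9337.
kT = 17.9 meV / 2.9337 = 6.10 meV.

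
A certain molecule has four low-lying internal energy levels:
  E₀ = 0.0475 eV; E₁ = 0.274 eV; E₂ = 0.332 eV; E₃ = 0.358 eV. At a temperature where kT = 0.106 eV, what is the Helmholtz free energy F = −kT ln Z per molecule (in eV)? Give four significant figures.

0.02472 eV

Eᵢ/kT = 0.448113, 2.58491, 3.13208, 3.37736.
Z = Σ e^(−Eᵢ/kT) = e^(−0.448113) + e^(−2.58491) + e^(−3.13208) + e^(−3.37736) = 0.638832 + 0.0754029 + 0.0436270 + 0.0341375 = 0.791999.
F = −kT ln Z = −0.106 × ln(0.791999) = −0.106 × -0.233195 = 0.02472 eV.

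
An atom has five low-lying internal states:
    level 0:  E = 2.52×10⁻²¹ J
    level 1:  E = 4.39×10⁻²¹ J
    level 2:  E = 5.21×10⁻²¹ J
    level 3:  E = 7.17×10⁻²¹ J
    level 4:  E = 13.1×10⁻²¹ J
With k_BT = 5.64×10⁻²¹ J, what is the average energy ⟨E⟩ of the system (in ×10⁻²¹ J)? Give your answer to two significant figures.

4.8 ×10⁻²¹ J

Eᵢ/kT = 0.4468, 0.7784, 0.9238, 1.271, 2.323.
Z = Σ e^(−Eᵢ/kT) = e^(−0.4468) + e^(−0.7784) + e^(−0.9238) + e^(−1.271) + e^(−2.323) = 0.6397 + 0.4591 + 0.3970 + 0.2806 + 0.09798 = 1.874.
⟨E⟩ = Σ Eᵢ e^(−Eᵢ/kT) / Z = (2.52·0.6397 + 4.39·0.4591 + 5.21·0.3970 + 7.17·0.2806 + 13.1·0.09798) / 1.874 = 4.8 ×10⁻²¹ J.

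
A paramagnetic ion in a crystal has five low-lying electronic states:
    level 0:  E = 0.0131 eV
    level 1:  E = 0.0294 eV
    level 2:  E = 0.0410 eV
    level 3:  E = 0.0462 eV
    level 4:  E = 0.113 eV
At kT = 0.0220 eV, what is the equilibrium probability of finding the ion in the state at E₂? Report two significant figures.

Eᵢ/kT = 0.5955, 1.336, 1.864, 2.100, 5.136.
Z = Σ e^(−Eᵢ/kT) = e^(−0.5955) + e^(−1.336) + e^(−1.864) + e^(−2.100) + e^(−5.136) = 0.5513 + 0.2629 + 0.1551 + 0.1225 + 0.005881 = 1.098.
P₂ = e^(−E₂/kT) / Z = 0.1551/1.098 = 0.14.

0.14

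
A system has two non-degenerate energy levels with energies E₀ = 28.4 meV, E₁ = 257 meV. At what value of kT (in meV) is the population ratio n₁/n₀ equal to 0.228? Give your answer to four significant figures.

n₁/n₀ = exp[−(E₁−E₀)/kT] = 0.228.
⇒ (E₁−E₀)/kT = ln(1/0.228) = ln(4.38596) = 1.47841.
kT = 228.6 meV / 1.47841 = 154.6 meV.

154.6 meV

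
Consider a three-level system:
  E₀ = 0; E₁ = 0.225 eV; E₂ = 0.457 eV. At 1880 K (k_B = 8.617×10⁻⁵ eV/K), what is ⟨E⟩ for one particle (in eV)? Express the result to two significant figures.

0.064 eV

k_BT = 8.617×10⁻⁵ × 1880 K = 0.1620 eV.
Eᵢ/kT = 0, 1.389, 2.821.
Z = Σ e^(−Eᵢ/kT) = e^(−0) + e^(−1.389) + e^(−2.821) = 1.000 + 0.2493 + 0.05955 = 1.309.
⟨E⟩ = Σ Eᵢ e^(−Eᵢ/kT) / Z = (0·1.000 + 0.225·0.2493 + 0.457·0.05955) / 1.309 = 0.064 eV.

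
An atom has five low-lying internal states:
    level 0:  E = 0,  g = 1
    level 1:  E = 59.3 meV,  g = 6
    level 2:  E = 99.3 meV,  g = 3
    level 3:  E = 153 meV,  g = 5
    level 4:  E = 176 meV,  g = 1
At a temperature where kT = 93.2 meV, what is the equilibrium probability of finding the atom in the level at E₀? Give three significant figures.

Eᵢ/kT = 0, 0.63627, 1.0655, 1.6416, 1.8884.
Z = Σ gᵢe^(−Eᵢ/kT) = 1·e^(−0) + 6·e^(−0.63627) + 3·e^(−1.0655) + 5·e^(−1.6416) + 1·e^(−1.8884) = 1.0000 + 3.1756 + 1.0337 + 0.96835 + 0.15131 = 6.3290.
P₀ = g₀ e^(−E₀/kT) / Z = 1.0000/6.3290 = 0.158.

0.158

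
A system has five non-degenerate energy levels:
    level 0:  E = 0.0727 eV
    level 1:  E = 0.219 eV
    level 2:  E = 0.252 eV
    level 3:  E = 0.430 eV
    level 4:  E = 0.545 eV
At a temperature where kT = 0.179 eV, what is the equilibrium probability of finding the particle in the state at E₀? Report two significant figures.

0.50

Eᵢ/kT = 0.4061, 1.223, 1.408, 2.402, 3.045.
Z = Σ e^(−Eᵢ/kT) = e^(−0.4061) + e^(−1.223) + e^(−1.408) + e^(−2.402) + e^(−3.045) = 0.6662 + 0.2943 + 0.2446 + 0.09054 + 0.04760 = 1.343.
P₀ = e^(−E₀/kT) / Z = 0.6662/1.343 = 0.50.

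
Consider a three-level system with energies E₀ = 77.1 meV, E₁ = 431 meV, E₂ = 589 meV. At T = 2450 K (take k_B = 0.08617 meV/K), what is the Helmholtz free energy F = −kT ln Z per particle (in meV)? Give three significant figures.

25.7 meV

k_BT = 0.08617 × 2450 K = 211.12 meV.
Eᵢ/kT = 0.36520, 2.0415, 2.7899.
Z = Σ e^(−Eᵢ/kT) = e^(−0.36520) + e^(−2.0415) + e^(−2.7899) = 0.69406 + 0.12983 + 0.061427 = 0.88532.
F = −kT ln Z = −211.12 × ln(0.88532) = −211.12 × -0.12181 = 25.7 meV.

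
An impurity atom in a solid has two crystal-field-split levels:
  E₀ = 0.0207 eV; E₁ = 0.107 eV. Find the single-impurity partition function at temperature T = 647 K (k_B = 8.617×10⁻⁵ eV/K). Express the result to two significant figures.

k_BT = 8.617×10⁻⁵ × 647 K = 0.05575 eV.
Eᵢ/kT = 0.3713, 1.919.
Z = Σ e^(−Eᵢ/kT) = e^(−0.3713) + e^(−1.919) = 0.6898 + 0.1468 = 0.8366.

Z = 0.84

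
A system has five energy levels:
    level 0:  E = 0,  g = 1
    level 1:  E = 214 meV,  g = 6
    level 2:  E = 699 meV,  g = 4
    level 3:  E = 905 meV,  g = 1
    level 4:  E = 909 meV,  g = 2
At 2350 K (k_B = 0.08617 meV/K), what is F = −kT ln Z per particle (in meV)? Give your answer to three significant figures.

-238 meV

k_BT = 0.08617 × 2350 K = 202.50 meV.
Eᵢ/kT = 0, 1.0568, 3.4519, 4.4691, 4.4889.
Z = Σ gᵢe^(−Eᵢ/kT) = 1·e^(−0) + 6·e^(−1.0568) + 4·e^(−3.4519) + 1·e^(−4.4691) + 2·e^(−4.4889) = 1.0000 + 2.0854 + 0.12674 + 0.011458 + 0.022466 = 3.2461.
F = −kT ln Z = −202.50 × ln(3.2461) = −202.50 × 1.1775 = -238 meV.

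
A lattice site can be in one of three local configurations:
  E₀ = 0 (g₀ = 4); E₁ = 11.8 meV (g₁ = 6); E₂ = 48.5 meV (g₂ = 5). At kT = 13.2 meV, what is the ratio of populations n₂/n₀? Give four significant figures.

0.03171

n₂/n₀ = (g₂/g₀) exp[−(E₂−E₀)/kT] = (5/4) × exp(−(48.5 meV)/(13.2 meV)) = (5/4) × exp(-3.67424) = 0.03171.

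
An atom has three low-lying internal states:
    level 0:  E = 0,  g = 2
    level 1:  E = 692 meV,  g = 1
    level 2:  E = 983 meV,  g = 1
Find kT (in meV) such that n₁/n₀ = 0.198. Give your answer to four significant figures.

n₁/n₀ = (g₁/g₀) exp[−(E₁−E₀)/kT] = 0.198.
⇒ (E₁−E₀)/kT = ln((1/2)/0.198) = ln(2.52525) = 0.926340.
kT = 692 meV / 0.926340 = 747.0 meV.

747.0 meV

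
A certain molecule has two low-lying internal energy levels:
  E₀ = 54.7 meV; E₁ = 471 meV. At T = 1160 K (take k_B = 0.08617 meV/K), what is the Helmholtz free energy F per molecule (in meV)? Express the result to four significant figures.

k_BT = 0.08617 × 1160 K = 99.9572 meV.
Eᵢ/kT = 0.547234, 4.71202.
Z = Σ e^(−Eᵢ/kT) = e^(−0.547234) + e^(−4.71202) = 0.578548 + 0.00898661 = 0.587535.
F = −kT ln Z = −99.9572 × ln(0.587535) = −99.9572 × -0.531819 = 53.16 meV.

53.16 meV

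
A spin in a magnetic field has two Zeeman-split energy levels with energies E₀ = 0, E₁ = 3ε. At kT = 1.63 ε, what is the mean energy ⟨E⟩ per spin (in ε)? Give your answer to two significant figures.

Eᵢ/kT = 0, 1.840.
Z = Σ e^(−Eᵢ/kT) = e^(−0) + e^(−1.840) = 1.000 + 0.1588 = 1.159.
⟨E⟩ = Σ Eᵢ e^(−Eᵢ/kT) / Z = (0·1.000 + 3·0.1588) / 1.159 = 0.41 ε.

0.41 ε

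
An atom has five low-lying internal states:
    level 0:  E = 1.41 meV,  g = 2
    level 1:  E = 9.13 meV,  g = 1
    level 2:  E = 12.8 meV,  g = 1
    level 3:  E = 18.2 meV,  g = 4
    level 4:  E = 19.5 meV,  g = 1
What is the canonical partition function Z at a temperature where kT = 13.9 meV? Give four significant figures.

Z = 4.050

Eᵢ/kT = 0.101439, 0.656835, 0.920863, 1.30935, 1.40288.
Z = Σ gᵢe^(−Eᵢ/kT) = 2·e^(−0.101439) + 1·e^(−0.656835) + 1·e^(−0.920863) + 4·e^(−1.30935) + 1·e^(−1.40288) = 1.80707 + 0.518490 + 0.398175 + 1.07998 + 0.245888 = 4.04960.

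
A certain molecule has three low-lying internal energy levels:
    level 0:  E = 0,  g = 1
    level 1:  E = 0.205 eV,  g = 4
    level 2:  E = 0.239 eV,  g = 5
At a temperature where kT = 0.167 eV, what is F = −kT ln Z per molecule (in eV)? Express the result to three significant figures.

Eᵢ/kT = 0, 1.2275, 1.4311.
Z = Σ gᵢe^(−Eᵢ/kT) = 1·e^(−0) + 4·e^(−1.2275) + 5·e^(−1.4311) = 1.0000 + 1.1721 + 1.1952 = 3.3673.
F = −kT ln Z = −0.167 × ln(3.3673) = −0.167 × 1.2141 = -0.203 eV.

-0.203 eV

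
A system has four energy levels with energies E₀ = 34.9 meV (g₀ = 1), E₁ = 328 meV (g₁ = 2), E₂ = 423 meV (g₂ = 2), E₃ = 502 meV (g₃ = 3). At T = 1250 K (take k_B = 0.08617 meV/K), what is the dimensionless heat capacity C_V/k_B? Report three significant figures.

k_BT = 0.08617 × 1250 K = 107.71 meV.
Eᵢ/kT = 0.32402, 3.0452, 3.9272, 4.6607.
Z = Σ gᵢe^(−Eᵢ/kT) = 1·e^(−0.32402) + 2·e^(−3.0452) + 2·e^(−3.9272) + 3·e^(−4.6607) = 0.72324 + 0.095174 + 0.039398 + 0.028380 = 0.88619.
⟨E⟩ = 98.591 meV, ⟨E²⟩ = 28573 meV².
C_V/k_B = (⟨E²⟩ − ⟨E⟩²)/(kT)² = (28573 − 9720.2)/11601 = 1.63.

1.63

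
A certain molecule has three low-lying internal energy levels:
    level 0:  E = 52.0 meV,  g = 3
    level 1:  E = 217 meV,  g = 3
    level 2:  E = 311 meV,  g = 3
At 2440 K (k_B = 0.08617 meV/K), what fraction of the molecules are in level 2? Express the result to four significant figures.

0.1669

k_BT = 0.08617 × 2440 K = 210.255 meV.
Eᵢ/kT = 0.247319, 1.03208, 1.47916.
Z = Σ gᵢe^(−Eᵢ/kT) = 3·e^(−0.247319) + 3·e^(−1.03208) + 3·e^(−1.47916) = 2.34267 + 1.06880 + 0.683487 = 4.09496.
P₂ = g₂ e^(−E₂/kT) / Z = 0.683487/4.09496 = 0.1669.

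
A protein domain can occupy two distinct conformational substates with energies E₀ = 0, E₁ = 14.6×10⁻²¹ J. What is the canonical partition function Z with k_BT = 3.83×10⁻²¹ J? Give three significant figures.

Z = 1.02

Eᵢ/kT = 0, 3.8120.
Z = Σ e^(−Eᵢ/kT) = e^(−0) + e^(−3.8120) = 1.0000 + 0.022104 = 1.0221.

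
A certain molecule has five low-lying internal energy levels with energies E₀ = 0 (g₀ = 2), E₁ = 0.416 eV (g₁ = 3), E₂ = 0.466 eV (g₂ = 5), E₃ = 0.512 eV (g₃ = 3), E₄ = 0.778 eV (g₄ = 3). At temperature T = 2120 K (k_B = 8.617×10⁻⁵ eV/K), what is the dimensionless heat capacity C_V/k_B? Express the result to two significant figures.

k_BT = 8.617×10⁻⁵ × 2120 K = 0.1827 eV.
Eᵢ/kT = 0, 2.277, 2.551, 2.802, 4.258.
Z = Σ gᵢe^(−Eᵢ/kT) = 2·e^(−0) + 3·e^(−2.277) + 5·e^(−2.551) + 3·e^(−2.802) + 3·e^(−4.258) = 2.000 + 0.3078 + 0.3900 + 0.1821 + 0.04245 = 2.922.
⟨E⟩ = 0.1492 eV, ⟨E²⟩ = 0.07234 eV².
C_V/k_B = (⟨E²⟩ − ⟨E⟩²)/(kT)² = (0.07234 − 0.02226)/0.03338 = 1.5.

1.5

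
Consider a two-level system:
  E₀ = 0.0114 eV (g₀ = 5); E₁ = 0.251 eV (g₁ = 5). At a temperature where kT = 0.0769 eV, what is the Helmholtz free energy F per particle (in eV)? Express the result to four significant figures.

-0.1157 eV

Eᵢ/kT = 0.148244, 3.26398.
Z = Σ gᵢe^(−Eᵢ/kT) = 5·e^(−0.148244) + 5·e^(−3.26398) = 4.31110 + 0.191180 = 4.50228.
F = −kT ln Z = −0.0769 × ln(4.50228) = −0.0769 × 1.50458 = -0.1157 eV.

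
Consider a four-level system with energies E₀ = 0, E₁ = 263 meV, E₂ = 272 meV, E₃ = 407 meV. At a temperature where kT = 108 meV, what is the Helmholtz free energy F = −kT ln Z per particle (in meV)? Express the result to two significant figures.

-19 meV

Eᵢ/kT = 0, 2.435, 2.519, 3.769.
Z = Σ e^(−Eᵢ/kT) = e^(−0) + e^(−2.435) + e^(−2.519) + e^(−3.769) = 1.000 + 0.08760 + 0.08054 + 0.02308 = 1.191.
F = −kT ln Z = −108 × ln(1.191) = −108 × 0.1748 = -19 meV.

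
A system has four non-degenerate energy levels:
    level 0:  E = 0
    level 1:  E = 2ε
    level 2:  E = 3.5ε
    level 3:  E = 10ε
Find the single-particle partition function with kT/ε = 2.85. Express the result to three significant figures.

Z = 1.82

Eᵢ/kT = 0, 0.70175, 1.2281, 3.5088.
Z = Σ e^(−Eᵢ/kT) = e^(−0) + e^(−0.70175) + e^(−1.2281) + e^(−3.5088) = 1.0000 + 0.49572 + 0.29285 + 0.029933 = 1.8185.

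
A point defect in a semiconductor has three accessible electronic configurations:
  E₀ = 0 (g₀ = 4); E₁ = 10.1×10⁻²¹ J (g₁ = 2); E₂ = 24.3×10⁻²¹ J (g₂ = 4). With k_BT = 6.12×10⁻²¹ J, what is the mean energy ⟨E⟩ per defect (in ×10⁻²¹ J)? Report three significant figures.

Eᵢ/kT = 0, 1.6503, 3.9706.
Z = Σ gᵢe^(−Eᵢ/kT) = 4·e^(−0) + 2·e^(−1.6503) + 4·e^(−3.9706) = 4.0000 + 0.38398 + 0.075448 = 4.4594.
⟨E⟩ = Σ Eᵢ gᵢe^(−Eᵢ/kT) / Z = (0·4.0000 + 10.1·0.38398 + 24.3·0.075448) / 4.4594 = 1.28 ×10⁻²¹ J.

1.28 ×10⁻²¹ J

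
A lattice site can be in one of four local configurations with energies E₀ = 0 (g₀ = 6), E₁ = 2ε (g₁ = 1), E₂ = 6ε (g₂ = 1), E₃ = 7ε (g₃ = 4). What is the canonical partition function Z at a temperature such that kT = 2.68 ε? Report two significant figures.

Z = 6.9

Eᵢ/kT = 0, 0.7463, 2.239, 2.612.
Z = Σ gᵢe^(−Eᵢ/kT) = 6·e^(−0) + 1·e^(−0.7463) + 1·e^(−2.239) + 4·e^(−2.612) = 6.000 + 0.4741 + 0.1066 + 0.2936 = 6.874.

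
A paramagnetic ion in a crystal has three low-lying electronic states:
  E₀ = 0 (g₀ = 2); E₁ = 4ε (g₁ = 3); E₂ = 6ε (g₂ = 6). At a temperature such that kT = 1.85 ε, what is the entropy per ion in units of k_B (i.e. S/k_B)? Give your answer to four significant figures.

1.531

Eᵢ/kT = 0, 2.16216, 3.24324.
Z = Σ gᵢe^(−Eᵢ/kT) = 2·e^(−0) + 3·e^(−2.16216) + 6·e^(−3.24324) = 2.00000 + 0.345229 + 0.234223 = 2.57945.
⟨E⟩ = Σ EᵢPᵢ = 1.08017 ε.
S/k_B = ln Z + ⟨E⟩/kT = ln(2.57945) + 1.08017/1.85 = 0.947576 + 0.583876 = 1.531.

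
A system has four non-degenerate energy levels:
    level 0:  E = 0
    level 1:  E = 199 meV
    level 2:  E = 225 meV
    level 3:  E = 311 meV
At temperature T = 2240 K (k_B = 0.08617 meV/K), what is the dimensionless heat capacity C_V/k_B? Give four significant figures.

k_BT = 0.08617 × 2240 K = 193.021 meV.
Eᵢ/kT = 0, 1.03098, 1.16568, 1.61122.
Z = Σ e^(−Eᵢ/kT) = e^(−0) + e^(−1.03098) + e^(−1.16568) + e^(−1.61122) = 1.00000 + 0.356657 + 0.311711 + 0.199644 = 1.86801.
⟨E⟩ = 108.778 meV, ⟨E²⟩ = 26345.7 meV².
C_V/k_B = (⟨E²⟩ − ⟨E⟩²)/(kT)² = (26345.7 − 11832.7)/37257.1 = 0.3895.

0.3895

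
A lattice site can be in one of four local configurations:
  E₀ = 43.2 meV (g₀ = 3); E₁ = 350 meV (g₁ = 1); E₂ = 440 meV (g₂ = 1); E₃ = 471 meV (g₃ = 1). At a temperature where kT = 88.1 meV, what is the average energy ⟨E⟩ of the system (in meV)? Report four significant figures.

Eᵢ/kT = 0.490352, 3.97276, 4.99432, 5.34620.
Z = Σ gᵢe^(−Eᵢ/kT) = 3·e^(−0.490352) + 1·e^(−3.97276) + 1·e^(−4.99432) + 1·e^(−5.34620) = 1.83723 + 0.0188214 + 0.00677633 + 0.00476623 = 1.86759.
⟨E⟩ = Σ Eᵢ gᵢe^(−Eᵢ/kT) / Z = (43.2·1.83723 + 350·0.0188214 + 440·0.00677633 + 471·0.00476623) / 1.86759 = 48.82 meV.

48.82 meV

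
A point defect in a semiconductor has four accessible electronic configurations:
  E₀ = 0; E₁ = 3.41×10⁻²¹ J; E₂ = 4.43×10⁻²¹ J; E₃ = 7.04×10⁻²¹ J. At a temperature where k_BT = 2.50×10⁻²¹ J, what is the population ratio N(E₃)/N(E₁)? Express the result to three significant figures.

0.234

n₃/n₁ = exp[−(E₃−E₁)/kT] = exp(−(3.63 ×10⁻²¹ J)/(2.50 ×10⁻²¹ J)) = exp(-1.4520) = 0.234.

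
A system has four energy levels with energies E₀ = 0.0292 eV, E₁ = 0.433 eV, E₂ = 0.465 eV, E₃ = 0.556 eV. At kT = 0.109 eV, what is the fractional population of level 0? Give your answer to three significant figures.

0.952

Eᵢ/kT = 0.26789, 3.9725, 4.2661, 5.1009.
Z = Σ e^(−Eᵢ/kT) = e^(−0.26789) + e^(−3.9725) + e^(−4.2661) + e^(−5.1009) = 0.76499 + 0.018826 + 0.014036 + 0.0060913 = 0.80394.
P₀ = e^(−E₀/kT) / Z = 0.76499/0.80394 = 0.952.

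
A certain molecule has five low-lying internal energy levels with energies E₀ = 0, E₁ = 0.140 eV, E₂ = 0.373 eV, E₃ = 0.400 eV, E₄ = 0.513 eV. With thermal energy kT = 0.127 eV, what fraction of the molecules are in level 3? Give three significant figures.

0.0297

Eᵢ/kT = 0, 1.1024, 2.9370, 3.1496, 4.0394.
Z = Σ e^(−Eᵢ/kT) = e^(−0) + e^(−1.1024) + e^(−2.9370) + e^(−3.1496) + e^(−4.0394) = 1.0000 + 0.33207 + 0.053025 + 0.042869 + 0.017608 = 1.4456.
P₃ = e^(−E₃/kT) / Z = 0.042869/1.4456 = 0.0297.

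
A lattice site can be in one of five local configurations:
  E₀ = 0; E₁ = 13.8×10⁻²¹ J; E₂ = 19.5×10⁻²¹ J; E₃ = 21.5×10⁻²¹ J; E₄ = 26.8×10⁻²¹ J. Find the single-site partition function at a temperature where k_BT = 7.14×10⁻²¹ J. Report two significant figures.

Eᵢ/kT = 0, 1.933, 2.731, 3.011, 3.754.
Z = Σ e^(−Eᵢ/kT) = e^(−0) + e^(−1.933) + e^(−2.731) + e^(−3.011) + e^(−3.754) = 1.000 + 0.1447 + 0.06515 + 0.04924 + 0.02342 = 1.283.

Z = 1.3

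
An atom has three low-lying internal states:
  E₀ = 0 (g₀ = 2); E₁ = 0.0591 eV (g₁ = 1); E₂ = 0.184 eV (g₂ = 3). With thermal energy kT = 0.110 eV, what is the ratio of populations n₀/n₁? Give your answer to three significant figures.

3.42

n₀/n₁ = (g₀/g₁) exp[−(E₀−E₁)/kT] = (2/1) × exp(−(-0.0591 eV)/(0.110 eV)) = (2/1) × exp(0.53727) = 3.42.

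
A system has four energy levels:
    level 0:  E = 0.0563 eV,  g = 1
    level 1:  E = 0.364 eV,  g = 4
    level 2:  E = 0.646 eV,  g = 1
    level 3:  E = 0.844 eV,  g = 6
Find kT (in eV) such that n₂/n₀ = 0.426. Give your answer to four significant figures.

0.6911 eV

n₂/n₀ = (g₂/g₀) exp[−(E₂−E₀)/kT] = 0.426.
⇒ (E₂−E₀)/kT = ln((1/1)/0.426) = ln(2.34742) = 0.853317.
kT = 0.5897 eV / 0.853317 = 0.6911 eV.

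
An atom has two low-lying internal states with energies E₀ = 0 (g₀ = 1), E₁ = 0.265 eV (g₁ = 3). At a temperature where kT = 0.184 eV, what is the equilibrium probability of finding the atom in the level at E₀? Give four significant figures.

0.5846

Eᵢ/kT = 0, 1.44022.
Z = Σ gᵢe^(−Eᵢ/kT) = 1·e^(−0) + 3·e^(−1.44022) = 1.00000 + 0.710627 = 1.71063.
P₀ = g₀ e^(−E₀/kT) / Z = 1.00000/1.71063 = 0.5846.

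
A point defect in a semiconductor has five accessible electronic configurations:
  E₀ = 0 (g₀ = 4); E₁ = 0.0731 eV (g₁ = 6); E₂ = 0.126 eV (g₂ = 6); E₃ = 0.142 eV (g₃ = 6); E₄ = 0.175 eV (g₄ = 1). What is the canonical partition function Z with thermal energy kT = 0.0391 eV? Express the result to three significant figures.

Z = 5.33

Eᵢ/kT = 0, 1.8696, 3.2225, 3.6317, 4.4757.
Z = Σ gᵢe^(−Eᵢ/kT) = 4·e^(−0) + 6·e^(−1.8696) + 6·e^(−3.2225) + 6·e^(−3.6317) + 1·e^(−4.4757) = 4.0000 + 0.92511 + 0.23913 + 0.15883 + 0.011382 = 5.3345.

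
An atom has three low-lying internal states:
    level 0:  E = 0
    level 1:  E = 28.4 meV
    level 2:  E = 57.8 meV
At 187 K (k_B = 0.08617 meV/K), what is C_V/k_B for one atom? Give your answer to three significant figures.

0.629

k_BT = 0.08617 × 187 K = 16.114 meV.
Eᵢ/kT = 0, 1.7624, 3.5869.
Z = Σ e^(−Eᵢ/kT) = e^(−0) + e^(−1.7624) + e^(−3.5869) = 1.0000 + 0.17163 + 0.027684 = 1.1993.
⟨E⟩ = 5.3985 meV, ⟨E²⟩ = 192.54 meV².
C_V/k_B = (⟨E²⟩ − ⟨E⟩²)/(kT)² = (192.54 − 29.144)/259.66 = 0.629.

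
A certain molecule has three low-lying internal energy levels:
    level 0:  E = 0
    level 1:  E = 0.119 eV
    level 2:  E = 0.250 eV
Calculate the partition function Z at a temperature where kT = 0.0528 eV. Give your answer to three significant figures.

Z = 1.11

Eᵢ/kT = 0, 2.2538, 4.7348.
Z = Σ e^(−Eᵢ/kT) = e^(−0) + e^(−2.2538) + e^(−4.7348) = 1.0000 + 0.10500 + 0.0087842 = 1.1138.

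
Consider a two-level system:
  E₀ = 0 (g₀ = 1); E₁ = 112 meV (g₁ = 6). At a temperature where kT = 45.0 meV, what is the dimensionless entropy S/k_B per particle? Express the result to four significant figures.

1.232

Eᵢ/kT = 0, 2.48889.
Z = Σ gᵢe^(−Eᵢ/kT) = 1·e^(−0) + 6·e^(−2.48889) = 1.00000 + 0.498012 = 1.49801.
⟨E⟩ = Σ EᵢPᵢ = 37.2343 meV.
S/k_B = ln Z + ⟨E⟩/kT = ln(1.49801) + 37.2343/45.0 = 0.404138 + 0.827429 = 1.232.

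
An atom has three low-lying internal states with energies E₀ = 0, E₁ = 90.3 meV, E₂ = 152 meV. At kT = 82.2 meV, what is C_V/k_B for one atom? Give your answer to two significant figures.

0.44

Eᵢ/kT = 0, 1.099, 1.849.
Z = Σ e^(−Eᵢ/kT) = e^(−0) + e^(−1.099) + e^(−1.849) = 1.000 + 0.3332 + 0.1574 = 1.491.
⟨E⟩ = 36.23 meV, ⟨E²⟩ = 4261 meV².
C_V/k_B = (⟨E²⟩ − ⟨E⟩²)/(kT)² = (4261 − 1313)/6757 = 0.44.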